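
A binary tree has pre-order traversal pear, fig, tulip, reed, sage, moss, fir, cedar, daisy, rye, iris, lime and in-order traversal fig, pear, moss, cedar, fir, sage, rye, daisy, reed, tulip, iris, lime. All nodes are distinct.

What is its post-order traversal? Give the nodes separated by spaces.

fig cedar fir moss rye daisy sage reed lime iris tulip pear

The first element of pre-order is the root; it splits in-order into left and right subtrees.
Root pear: left subtree has 1 node {fig}, right has 10 {moss, cedar, fir, sage, rye, daisy, reed, tulip, iris, lime}.
  Root tulip: left subtree has 7 nodes {moss, cedar, fir, sage, rye, daisy, reed}, right has 2 {iris, lime}.
    Root reed: left subtree has 6 nodes {moss, cedar, fir, sage, rye, daisy}, right has 0 { }.
      Root sage: left subtree has 3 nodes {moss, cedar, fir}, right has 2 {rye, daisy}.
        Root moss: left subtree has 0 nodes { }, right has 2 {cedar, fir}.
          Root fir: left subtree has 1 node {cedar}, right has 0 { }.
        Root daisy: left subtree has 1 node {rye}, right has 0 { }.
    Root iris: left subtree has 0 nodes { }, right has 1 {lime}.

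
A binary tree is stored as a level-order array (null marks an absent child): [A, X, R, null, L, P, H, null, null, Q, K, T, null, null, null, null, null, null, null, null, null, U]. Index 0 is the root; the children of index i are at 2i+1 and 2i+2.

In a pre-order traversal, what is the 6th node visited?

U

Pre-order visits the node, then its left subtree, then its right subtree.
Visit A.
At A: go left to X.
  Visit X.
  At X: no left child.
  At X: go right to L.
    Visit L.
    At L: go left to Q.
      Q is a leaf — visit Q.
    At L: go right to K.
      Visit K.
      At K: go left to U.
        U is a leaf — visit U.
      At K: no right child.
At A: go right to R.
  Visit R.
  At R: go left to P.
    Visit P.
    At P: go left to T.
      T is a leaf — visit T.
    At P: no right child.
  At R: go right to H.
    H is a leaf — visit H.
Full pre-order sequence: A, X, L, Q, K, U, R, P, T, H.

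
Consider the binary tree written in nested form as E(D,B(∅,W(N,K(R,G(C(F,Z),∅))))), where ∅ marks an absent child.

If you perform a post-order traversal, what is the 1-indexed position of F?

Post-order visits the left subtree, then the right subtree, then the node.
At E: go left to D.
  D is a leaf — visit D.
At E: go right to B.
  At B: no left child.
  At B: go right to W.
    At W: go left to N.
      N is a leaf — visit N.
    At W: go right to K.
      At K: go left to R.
        R is a leaf — visit R.
      At K: go right to G.
        At G: go left to C.
          At C: go left to F.
            F is a leaf — visit F.
          At C: go right to Z.
            Z is a leaf — visit Z.
          Visit C.
        At G: no right child.
        Visit G.
      Visit K.
    Visit W.
  Visit B.
Visit E.
Full post-order sequence: D, N, R, F, Z, C, G, K, W, B, E.

4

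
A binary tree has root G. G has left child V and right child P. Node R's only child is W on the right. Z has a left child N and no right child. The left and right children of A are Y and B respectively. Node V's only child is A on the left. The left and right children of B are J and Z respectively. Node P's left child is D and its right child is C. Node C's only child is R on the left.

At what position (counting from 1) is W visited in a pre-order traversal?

Pre-order visits the node, then its left subtree, then its right subtree.
Visit G.
At G: go left to V.
  Visit V.
  At V: go left to A.
    Visit A.
    At A: go left to Y.
      Y is a leaf — visit Y.
    At A: go right to B.
      Visit B.
      At B: go left to J.
        J is a leaf — visit J.
      At B: go right to Z.
        Visit Z.
        At Z: go left to N.
          N is a leaf — visit N.
        At Z: no right child.
  At V: no right child.
At G: go right to P.
  Visit P.
  At P: go left to D.
    D is a leaf — visit D.
  At P: go right to C.
    Visit C.
    At C: go left to R.
      Visit R.
      At R: no left child.
      At R: go right to W.
        W is a leaf — visit W.
    At C: no right child.
Full pre-order sequence: G, V, A, Y, B, J, Z, N, P, D, C, R, W.

13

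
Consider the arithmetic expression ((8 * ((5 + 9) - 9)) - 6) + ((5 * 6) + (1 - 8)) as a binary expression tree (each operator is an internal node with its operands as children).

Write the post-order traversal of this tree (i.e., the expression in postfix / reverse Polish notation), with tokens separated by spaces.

Post-order on an expression tree gives postfix notation: for each operator, emit left operand, right operand, then the operator.

8 5 9 + 9 - * 6 - 5 6 * 1 8 - + +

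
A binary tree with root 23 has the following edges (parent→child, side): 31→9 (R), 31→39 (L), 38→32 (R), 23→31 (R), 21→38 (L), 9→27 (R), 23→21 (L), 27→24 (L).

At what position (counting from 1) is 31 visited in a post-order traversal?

Post-order visits the left subtree, then the right subtree, then the node.
At 23: go left to 21.
  At 21: go left to 38.
    At 38: no left child.
    At 38: go right to 32.
      32 is a leaf — visit 32.
    Visit 38.
  At 21: no right child.
  Visit 21.
At 23: go right to 31.
  At 31: go left to 39.
    39 is a leaf — visit 39.
  At 31: go right to 9.
    At 9: no left child.
    At 9: go right to 27.
      At 27: go left to 24.
        24 is a leaf — visit 24.
      At 27: no right child.
      Visit 27.
    Visit 9.
  Visit 31.
Visit 23.
Full post-order sequence: 32, 38, 21, 39, 24, 27, 9, 31, 23.

8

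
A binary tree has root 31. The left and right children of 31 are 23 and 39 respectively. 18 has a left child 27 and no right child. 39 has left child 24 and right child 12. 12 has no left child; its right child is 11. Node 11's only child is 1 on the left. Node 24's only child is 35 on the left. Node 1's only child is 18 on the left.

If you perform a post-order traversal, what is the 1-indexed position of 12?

Post-order visits the left subtree, then the right subtree, then the node.
At 31: go left to 23.
  23 is a leaf — visit 23.
At 31: go right to 39.
  At 39: go left to 24.
    At 24: go left to 35.
      35 is a leaf — visit 35.
    At 24: no right child.
    Visit 24.
  At 39: go right to 12.
    At 12: no left child.
    At 12: go right to 11.
      At 11: go left to 1.
        At 1: go left to 18.
          At 18: go left to 27.
            27 is a leaf — visit 27.
          At 18: no right child.
          Visit 18.
        At 1: no right child.
        Visit 1.
      At 11: no right child.
      Visit 11.
    Visit 12.
  Visit 39.
Visit 31.
Full post-order sequence: 23, 35, 24, 27, 18, 1, 11, 12, 39, 31.

8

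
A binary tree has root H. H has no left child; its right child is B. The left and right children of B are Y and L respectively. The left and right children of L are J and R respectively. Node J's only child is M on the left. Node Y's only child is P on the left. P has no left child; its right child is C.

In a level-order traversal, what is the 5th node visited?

P

Level-order visits nodes level by level from the root, left to right within each level.
Level 0: H
Level 1: B
Level 2: Y, L
Level 3: P, J, R
Level 4: C, M
Full level-order sequence: H, B, Y, L, P, J, R, C, M.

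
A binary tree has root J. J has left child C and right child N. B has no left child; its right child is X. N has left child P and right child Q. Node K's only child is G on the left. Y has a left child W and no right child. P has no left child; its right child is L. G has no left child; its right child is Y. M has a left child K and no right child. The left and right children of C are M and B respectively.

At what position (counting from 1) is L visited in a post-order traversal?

Post-order visits the left subtree, then the right subtree, then the node.
At J: go left to C.
  At C: go left to M.
    At M: go left to K.
      At K: go left to G.
        At G: no left child.
        At G: go right to Y.
          At Y: go left to W.
            W is a leaf — visit W.
          At Y: no right child.
          Visit Y.
        Visit G.
      At K: no right child.
      Visit K.
    At M: no right child.
    Visit M.
  At C: go right to B.
    At B: no left child.
    At B: go right to X.
      X is a leaf — visit X.
    Visit B.
  Visit C.
At J: go right to N.
  At N: go left to P.
    At P: no left child.
    At P: go right to L.
      L is a leaf — visit L.
    Visit P.
  At N: go right to Q.
    Q is a leaf — visit Q.
  Visit N.
Visit J.
Full post-order sequence: W, Y, G, K, M, X, B, C, L, P, Q, N, J.

9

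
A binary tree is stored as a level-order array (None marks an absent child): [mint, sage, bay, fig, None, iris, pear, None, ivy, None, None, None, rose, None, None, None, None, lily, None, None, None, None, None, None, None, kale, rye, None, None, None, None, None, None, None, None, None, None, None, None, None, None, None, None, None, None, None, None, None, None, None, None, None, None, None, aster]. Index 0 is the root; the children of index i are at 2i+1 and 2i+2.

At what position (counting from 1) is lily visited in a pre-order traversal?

Pre-order visits the node, then its left subtree, then its right subtree.
Visit mint.
At mint: go left to sage.
  Visit sage.
  At sage: go left to fig.
    Visit fig.
    At fig: no left child.
    At fig: go right to ivy.
      Visit ivy.
      At ivy: go left to lily.
        lily is a leaf — visit lily.
      At ivy: no right child.
  At sage: no right child.
At mint: go right to bay.
  Visit bay.
  At bay: go left to iris.
    Visit iris.
    At iris: no left child.
    At iris: go right to rose.
      Visit rose.
      At rose: go left to kale.
        kale is a leaf — visit kale.
      At rose: go right to rye.
        Visit rye.
        At rye: no left child.
        At rye: go right to aster.
          aster is a leaf — visit aster.
  At bay: go right to pear.
    pear is a leaf — visit pear.
Full pre-order sequence: mint, sage, fig, ivy, lily, bay, iris, rose, kale, rye, aster, pear.

5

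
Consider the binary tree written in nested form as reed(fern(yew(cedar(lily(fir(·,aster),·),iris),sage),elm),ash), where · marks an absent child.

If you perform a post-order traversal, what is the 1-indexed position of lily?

3

Post-order visits the left subtree, then the right subtree, then the node.
At reed: go left to fern.
  At fern: go left to yew.
    At yew: go left to cedar.
      At cedar: go left to lily.
        At lily: go left to fir.
          At fir: no left child.
          At fir: go right to aster.
            aster is a leaf — visit aster.
          Visit fir.
        At lily: no right child.
        Visit lily.
      At cedar: go right to iris.
        iris is a leaf — visit iris.
      Visit cedar.
    At yew: go right to sage.
      sage is a leaf — visit sage.
    Visit yew.
  At fern: go right to elm.
    elm is a leaf — visit elm.
  Visit fern.
At reed: go right to ash.
  ash is a leaf — visit ash.
Visit reed.
Full post-order sequence: aster, fir, lily, iris, cedar, sage, yew, elm, fern, ash, reed.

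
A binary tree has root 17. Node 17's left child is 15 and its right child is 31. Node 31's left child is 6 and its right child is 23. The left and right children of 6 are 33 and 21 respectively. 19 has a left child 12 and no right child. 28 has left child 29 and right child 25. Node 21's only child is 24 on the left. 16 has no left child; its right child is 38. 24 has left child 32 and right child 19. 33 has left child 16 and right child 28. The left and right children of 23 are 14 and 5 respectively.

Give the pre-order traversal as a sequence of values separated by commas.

17, 15, 31, 6, 33, 16, 38, 28, 29, 25, 21, 24, 32, 19, 12, 23, 14, 5

Pre-order visits the node, then its left subtree, then its right subtree.
Visit 17.
At 17: go left to 15.
  15 is a leaf — visit 15.
At 17: go right to 31.
  Visit 31.
  At 31: go left to 6.
    Visit 6.
    At 6: go left to 33.
      Visit 33.
      At 33: go left to 16.
        Visit 16.
        At 16: no left child.
        At 16: go right to 38.
          38 is a leaf — visit 38.
      At 33: go right to 28.
        Visit 28.
        At 28: go left to 29.
          29 is a leaf — visit 29.
        At 28: go right to 25.
          25 is a leaf — visit 25.
    At 6: go right to 21.
      Visit 21.
      At 21: go left to 24.
        Visit 24.
        At 24: go left to 32.
          32 is a leaf — visit 32.
        At 24: go right to 19.
          Visit 19.
          At 19: go left to 12.
            12 is a leaf — visit 12.
          At 19: no right child.
      At 21: no right child.
  At 31: go right to 23.
    Visit 23.
    At 23: go left to 14.
      14 is a leaf — visit 14.
    At 23: go right to 5.
      5 is a leaf — visit 5.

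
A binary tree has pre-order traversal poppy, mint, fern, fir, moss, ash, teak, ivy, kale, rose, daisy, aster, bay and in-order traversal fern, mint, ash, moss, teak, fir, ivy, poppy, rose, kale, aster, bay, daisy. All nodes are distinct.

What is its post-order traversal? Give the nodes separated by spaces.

The first element of pre-order is the root; it splits in-order into left and right subtrees.
Root poppy: left subtree has 7 nodes {fern, mint, ash, moss, teak, fir, ivy}, right has 5 {rose, kale, aster, bay, daisy}.
  Root mint: left subtree has 1 node {fern}, right has 5 {ash, moss, teak, fir, ivy}.
    Root fir: left subtree has 3 nodes {ash, moss, teak}, right has 1 {ivy}.
      Root moss: left subtree has 1 node {ash}, right has 1 {teak}.
  Root kale: left subtree has 1 node {rose}, right has 3 {aster, bay, daisy}.
    Root daisy: left subtree has 2 nodes {aster, bay}, right has 0 { }.
      Root aster: left subtree has 0 nodes { }, right has 1 {bay}.

fern ash teak moss ivy fir mint rose bay aster daisy kale poppy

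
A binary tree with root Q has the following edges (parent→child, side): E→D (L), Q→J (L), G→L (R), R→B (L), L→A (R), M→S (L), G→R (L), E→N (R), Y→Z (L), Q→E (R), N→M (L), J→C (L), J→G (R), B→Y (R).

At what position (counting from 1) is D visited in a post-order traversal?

Post-order visits the left subtree, then the right subtree, then the node.
At Q: go left to J.
  At J: go left to C.
    C is a leaf — visit C.
  At J: go right to G.
    At G: go left to R.
      At R: go left to B.
        At B: no left child.
        At B: go right to Y.
          At Y: go left to Z.
            Z is a leaf — visit Z.
          At Y: no right child.
          Visit Y.
        Visit B.
      At R: no right child.
      Visit R.
    At G: go right to L.
      At L: no left child.
      At L: go right to A.
        A is a leaf — visit A.
      Visit L.
    Visit G.
  Visit J.
At Q: go right to E.
  At E: go left to D.
    D is a leaf — visit D.
  At E: go right to N.
    At N: go left to M.
      At M: go left to S.
        S is a leaf — visit S.
      At M: no right child.
      Visit M.
    At N: no right child.
    Visit N.
  Visit E.
Visit Q.
Full post-order sequence: C, Z, Y, B, R, A, L, G, J, D, S, M, N, E, Q.

10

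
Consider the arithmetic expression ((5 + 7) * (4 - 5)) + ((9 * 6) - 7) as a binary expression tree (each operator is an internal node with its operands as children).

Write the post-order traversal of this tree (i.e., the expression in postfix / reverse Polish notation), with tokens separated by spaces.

5 7 + 4 5 - * 9 6 * 7 - +

Post-order on an expression tree gives postfix notation: for each operator, emit left operand, right operand, then the operator.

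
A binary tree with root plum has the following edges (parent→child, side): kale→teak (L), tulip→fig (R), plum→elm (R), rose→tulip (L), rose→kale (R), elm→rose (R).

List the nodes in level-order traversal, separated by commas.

Level-order visits nodes level by level from the root, left to right within each level.
Level 0: plum
Level 1: elm
Level 2: rose
Level 3: tulip, kale
Level 4: fig, teak

plum, elm, rose, tulip, kale, fig, teak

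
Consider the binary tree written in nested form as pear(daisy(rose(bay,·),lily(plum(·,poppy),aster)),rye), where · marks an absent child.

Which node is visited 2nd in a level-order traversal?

Level-order visits nodes level by level from the root, left to right within each level.
Level 0: pear
Level 1: daisy, rye
Level 2: rose, lily
Level 3: bay, plum, aster
Level 4: poppy
Full level-order sequence: pear, daisy, rye, rose, lily, bay, plum, aster, poppy.

daisy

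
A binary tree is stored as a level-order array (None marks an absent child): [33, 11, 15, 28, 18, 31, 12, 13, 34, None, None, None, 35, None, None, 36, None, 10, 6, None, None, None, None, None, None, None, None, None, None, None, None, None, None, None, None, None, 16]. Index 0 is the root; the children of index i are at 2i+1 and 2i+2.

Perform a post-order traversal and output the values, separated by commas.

36, 13, 16, 10, 6, 34, 28, 18, 11, 35, 31, 12, 15, 33

Post-order visits the left subtree, then the right subtree, then the node.
At 33: go left to 11.
  At 11: go left to 28.
    At 28: go left to 13.
      At 13: go left to 36.
        36 is a leaf — visit 36.
      At 13: no right child.
      Visit 13.
    At 28: go right to 34.
      At 34: go left to 10.
        At 10: no left child.
        At 10: go right to 16.
          16 is a leaf — visit 16.
        Visit 10.
      At 34: go right to 6.
        6 is a leaf — visit 6.
      Visit 34.
    Visit 28.
  At 11: go right to 18.
    18 is a leaf — visit 18.
  Visit 11.
At 33: go right to 15.
  At 15: go left to 31.
    At 31: no left child.
    At 31: go right to 35.
      35 is a leaf — visit 35.
    Visit 31.
  At 15: go right to 12.
    12 is a leaf — visit 12.
  Visit 15.
Visit 33.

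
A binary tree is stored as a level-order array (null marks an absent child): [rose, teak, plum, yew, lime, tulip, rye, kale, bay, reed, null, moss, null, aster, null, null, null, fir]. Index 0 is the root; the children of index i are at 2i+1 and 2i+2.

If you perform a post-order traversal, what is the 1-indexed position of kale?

Post-order visits the left subtree, then the right subtree, then the node.
At rose: go left to teak.
  At teak: go left to yew.
    At yew: go left to kale.
      kale is a leaf — visit kale.
    At yew: go right to bay.
      At bay: go left to fir.
        fir is a leaf — visit fir.
      At bay: no right child.
      Visit bay.
    Visit yew.
  At teak: go right to lime.
    At lime: go left to reed.
      reed is a leaf — visit reed.
    At lime: no right child.
    Visit lime.
  Visit teak.
At rose: go right to plum.
  At plum: go left to tulip.
    At tulip: go left to moss.
      moss is a leaf — visit moss.
    At tulip: no right child.
    Visit tulip.
  At plum: go right to rye.
    At rye: go left to aster.
      aster is a leaf — visit aster.
    At rye: no right child.
    Visit rye.
  Visit plum.
Visit rose.
Full post-order sequence: kale, fir, bay, yew, reed, lime, teak, moss, tulip, aster, rye, plum, rose.

1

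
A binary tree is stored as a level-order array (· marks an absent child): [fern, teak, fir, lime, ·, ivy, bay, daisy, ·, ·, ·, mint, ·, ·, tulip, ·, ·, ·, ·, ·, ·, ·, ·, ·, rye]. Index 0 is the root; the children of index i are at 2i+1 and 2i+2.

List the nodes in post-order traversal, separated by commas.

daisy, lime, teak, rye, mint, ivy, tulip, bay, fir, fern

Post-order visits the left subtree, then the right subtree, then the node.
At fern: go left to teak.
  At teak: go left to lime.
    At lime: go left to daisy.
      daisy is a leaf — visit daisy.
    At lime: no right child.
    Visit lime.
  At teak: no right child.
  Visit teak.
At fern: go right to fir.
  At fir: go left to ivy.
    At ivy: go left to mint.
      At mint: no left child.
      At mint: go right to rye.
        rye is a leaf — visit rye.
      Visit mint.
    At ivy: no right child.
    Visit ivy.
  At fir: go right to bay.
    At bay: no left child.
    At bay: go right to tulip.
      tulip is a leaf — visit tulip.
    Visit bay.
  Visit fir.
Visit fern.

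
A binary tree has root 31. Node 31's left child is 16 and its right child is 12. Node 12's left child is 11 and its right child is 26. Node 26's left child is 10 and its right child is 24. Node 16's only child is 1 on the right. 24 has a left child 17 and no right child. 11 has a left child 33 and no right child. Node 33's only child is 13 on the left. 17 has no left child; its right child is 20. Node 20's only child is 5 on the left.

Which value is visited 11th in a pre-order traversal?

Pre-order visits the node, then its left subtree, then its right subtree.
Visit 31.
At 31: go left to 16.
  Visit 16.
  At 16: no left child.
  At 16: go right to 1.
    1 is a leaf — visit 1.
At 31: go right to 12.
  Visit 12.
  At 12: go left to 11.
    Visit 11.
    At 11: go left to 33.
      Visit 33.
      At 33: go left to 13.
        13 is a leaf — visit 13.
      At 33: no right child.
    At 11: no right child.
  At 12: go right to 26.
    Visit 26.
    At 26: go left to 10.
      10 is a leaf — visit 10.
    At 26: go right to 24.
      Visit 24.
      At 24: go left to 17.
        Visit 17.
        At 17: no left child.
        At 17: go right to 20.
          Visit 20.
          At 20: go left to 5.
            5 is a leaf — visit 5.
          At 20: no right child.
      At 24: no right child.
Full pre-order sequence: 31, 16, 1, 12, 11, 33, 13, 26, 10, 24, 17, 20, 5.

17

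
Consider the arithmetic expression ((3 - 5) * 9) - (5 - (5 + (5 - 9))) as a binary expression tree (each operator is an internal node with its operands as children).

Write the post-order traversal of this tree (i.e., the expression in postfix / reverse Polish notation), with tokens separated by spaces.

Post-order on an expression tree gives postfix notation: for each operator, emit left operand, right operand, then the operator.

3 5 - 9 * 5 5 5 9 - + - -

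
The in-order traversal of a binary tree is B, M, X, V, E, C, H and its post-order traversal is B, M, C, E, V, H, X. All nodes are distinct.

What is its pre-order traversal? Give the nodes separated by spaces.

X M B H V E C

The last element of post-order is the root; it splits in-order into left and right subtrees.
Root X: left subtree has 2 nodes {B, M}, right has 4 {V, E, C, H}.
  Root M: left subtree has 1 node {B}, right has 0 { }.
  Root H: left subtree has 3 nodes {V, E, C}, right has 0 { }.
    Root V: left subtree has 0 nodes { }, right has 2 {E, C}.
      Root E: left subtree has 0 nodes { }, right has 1 {C}.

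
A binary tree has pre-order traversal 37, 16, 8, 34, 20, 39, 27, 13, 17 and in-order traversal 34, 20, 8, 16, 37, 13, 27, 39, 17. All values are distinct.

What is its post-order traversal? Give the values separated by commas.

The first element of pre-order is the root; it splits in-order into left and right subtrees.
Root 37: left subtree has 4 nodes {34, 20, 8, 16}, right has 4 {13, 27, 39, 17}.
  Root 16: left subtree has 3 nodes {34, 20, 8}, right has 0 { }.
    Root 8: left subtree has 2 nodes {34, 20}, right has 0 { }.
      Root 34: left subtree has 0 nodes { }, right has 1 {20}.
  Root 39: left subtree has 2 nodes {13, 27}, right has 1 {17}.
    Root 27: left subtree has 1 node {13}, right has 0 { }.

20, 34, 8, 16, 13, 27, 17, 39, 37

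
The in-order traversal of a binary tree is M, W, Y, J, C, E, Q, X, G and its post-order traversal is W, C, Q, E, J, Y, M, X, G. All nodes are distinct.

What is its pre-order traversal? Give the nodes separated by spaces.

G X M Y W J E C Q

The last element of post-order is the root; it splits in-order into left and right subtrees.
Root G: left subtree has 8 nodes {M, W, Y, J, C, E, Q, X}, right has 0 { }.
  Root X: left subtree has 7 nodes {M, W, Y, J, C, E, Q}, right has 0 { }.
    Root M: left subtree has 0 nodes { }, right has 6 {W, Y, J, C, E, Q}.
      Root Y: left subtree has 1 node {W}, right has 4 {J, C, E, Q}.
        Root J: left subtree has 0 nodes { }, right has 3 {C, E, Q}.
          Root E: left subtree has 1 node {C}, right has 1 {Q}.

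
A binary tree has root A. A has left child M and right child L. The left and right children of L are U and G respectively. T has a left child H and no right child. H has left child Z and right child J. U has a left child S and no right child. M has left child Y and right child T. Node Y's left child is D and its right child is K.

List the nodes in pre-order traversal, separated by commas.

Pre-order visits the node, then its left subtree, then its right subtree.
Visit A.
At A: go left to M.
  Visit M.
  At M: go left to Y.
    Visit Y.
    At Y: go left to D.
      D is a leaf — visit D.
    At Y: go right to K.
      K is a leaf — visit K.
  At M: go right to T.
    Visit T.
    At T: go left to H.
      Visit H.
      At H: go left to Z.
        Z is a leaf — visit Z.
      At H: go right to J.
        J is a leaf — visit J.
    At T: no right child.
At A: go right to L.
  Visit L.
  At L: go left to U.
    Visit U.
    At U: go left to S.
      S is a leaf — visit S.
    At U: no right child.
  At L: go right to G.
    G is a leaf — visit G.

A, M, Y, D, K, T, H, Z, J, L, U, S, G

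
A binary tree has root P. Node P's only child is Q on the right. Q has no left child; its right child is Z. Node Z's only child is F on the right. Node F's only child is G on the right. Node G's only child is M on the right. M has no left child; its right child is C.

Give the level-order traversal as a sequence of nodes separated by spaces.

Level-order visits nodes level by level from the root, left to right within each level.
Level 0: P
Level 1: Q
Level 2: Z
Level 3: F
Level 4: G
Level 5: M
Level 6: C

P Q Z F G M C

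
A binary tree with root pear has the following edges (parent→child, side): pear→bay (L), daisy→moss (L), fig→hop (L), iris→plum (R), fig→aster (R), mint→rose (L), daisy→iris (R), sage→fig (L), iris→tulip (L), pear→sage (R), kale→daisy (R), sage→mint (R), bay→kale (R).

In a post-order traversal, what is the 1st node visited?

Post-order visits the left subtree, then the right subtree, then the node.
At pear: go left to bay.
  At bay: no left child.
  At bay: go right to kale.
    At kale: no left child.
    At kale: go right to daisy.
      At daisy: go left to moss.
        moss is a leaf — visit moss.
      At daisy: go right to iris.
        At iris: go left to tulip.
          tulip is a leaf — visit tulip.
        At iris: go right to plum.
          plum is a leaf — visit plum.
        Visit iris.
      Visit daisy.
    Visit kale.
  Visit bay.
At pear: go right to sage.
  At sage: go left to fig.
    At fig: go left to hop.
      hop is a leaf — visit hop.
    At fig: go right to aster.
      aster is a leaf — visit aster.
    Visit fig.
  At sage: go right to mint.
    At mint: go left to rose.
      rose is a leaf — visit rose.
    At mint: no right child.
    Visit mint.
  Visit sage.
Visit pear.
Full post-order sequence: moss, tulip, plum, iris, daisy, kale, bay, hop, aster, fig, rose, mint, sage, pear.

moss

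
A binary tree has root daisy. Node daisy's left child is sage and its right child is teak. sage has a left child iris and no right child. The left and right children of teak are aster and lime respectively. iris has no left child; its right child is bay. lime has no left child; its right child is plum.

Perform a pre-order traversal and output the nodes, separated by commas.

daisy, sage, iris, bay, teak, aster, lime, plum

Pre-order visits the node, then its left subtree, then its right subtree.
Visit daisy.
At daisy: go left to sage.
  Visit sage.
  At sage: go left to iris.
    Visit iris.
    At iris: no left child.
    At iris: go right to bay.
      bay is a leaf — visit bay.
  At sage: no right child.
At daisy: go right to teak.
  Visit teak.
  At teak: go left to aster.
    aster is a leaf — visit aster.
  At teak: go right to lime.
    Visit lime.
    At lime: no left child.
    At lime: go right to plum.
      plum is a leaf — visit plum.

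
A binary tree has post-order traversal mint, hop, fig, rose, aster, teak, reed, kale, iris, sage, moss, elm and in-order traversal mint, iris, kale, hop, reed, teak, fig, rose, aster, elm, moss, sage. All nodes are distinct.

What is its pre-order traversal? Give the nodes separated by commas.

The last element of post-order is the root; it splits in-order into left and right subtrees.
Root elm: left subtree has 9 nodes {mint, iris, kale, hop, reed, teak, fig, rose, aster}, right has 2 {moss, sage}.
  Root iris: left subtree has 1 node {mint}, right has 7 {kale, hop, reed, teak, fig, rose, aster}.
    Root kale: left subtree has 0 nodes { }, right has 6 {hop, reed, teak, fig, rose, aster}.
      Root reed: left subtree has 1 node {hop}, right has 4 {teak, fig, rose, aster}.
        Root teak: left subtree has 0 nodes { }, right has 3 {fig, rose, aster}.
          Root aster: left subtree has 2 nodes {fig, rose}, right has 0 { }.
            Root rose: left subtree has 1 node {fig}, right has 0 { }.
  Root moss: left subtree has 0 nodes { }, right has 1 {sage}.

elm, iris, mint, kale, reed, hop, teak, aster, rose, fig, moss, sage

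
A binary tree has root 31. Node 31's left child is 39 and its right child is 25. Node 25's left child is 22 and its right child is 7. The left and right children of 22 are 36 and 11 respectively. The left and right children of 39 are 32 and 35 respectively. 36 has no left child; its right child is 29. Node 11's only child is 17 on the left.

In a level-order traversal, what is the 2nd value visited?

Level-order visits nodes level by level from the root, left to right within each level.
Level 0: 31
Level 1: 39, 25
Level 2: 32, 35, 22, 7
Level 3: 36, 11
Level 4: 29, 17
Full level-order sequence: 31, 39, 25, 32, 35, 22, 7, 36, 11, 29, 17.

39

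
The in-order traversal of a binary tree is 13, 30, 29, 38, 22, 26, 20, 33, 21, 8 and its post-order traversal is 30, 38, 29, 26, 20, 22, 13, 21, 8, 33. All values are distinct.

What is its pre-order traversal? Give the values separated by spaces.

33 13 22 29 30 38 20 26 8 21

The last element of post-order is the root; it splits in-order into left and right subtrees.
Root 33: left subtree has 7 nodes {13, 30, 29, 38, 22, 26, 20}, right has 2 {21, 8}.
  Root 13: left subtree has 0 nodes { }, right has 6 {30, 29, 38, 22, 26, 20}.
    Root 22: left subtree has 3 nodes {30, 29, 38}, right has 2 {26, 20}.
      Root 29: left subtree has 1 node {30}, right has 1 {38}.
      Root 20: left subtree has 1 node {26}, right has 0 { }.
  Root 8: left subtree has 1 node {21}, right has 0 { }.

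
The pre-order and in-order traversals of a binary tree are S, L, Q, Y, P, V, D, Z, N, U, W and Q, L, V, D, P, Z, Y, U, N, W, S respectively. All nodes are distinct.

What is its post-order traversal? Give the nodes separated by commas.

Q, D, V, Z, P, U, W, N, Y, L, S

The first element of pre-order is the root; it splits in-order into left and right subtrees.
Root S: left subtree has 10 nodes {Q, L, V, D, P, Z, Y, U, N, W}, right has 0 { }.
  Root L: left subtree has 1 node {Q}, right has 8 {V, D, P, Z, Y, U, N, W}.
    Root Y: left subtree has 4 nodes {V, D, P, Z}, right has 3 {U, N, W}.
      Root P: left subtree has 2 nodes {V, D}, right has 1 {Z}.
        Root V: left subtree has 0 nodes { }, right has 1 {D}.
      Root N: left subtree has 1 node {U}, right has 1 {W}.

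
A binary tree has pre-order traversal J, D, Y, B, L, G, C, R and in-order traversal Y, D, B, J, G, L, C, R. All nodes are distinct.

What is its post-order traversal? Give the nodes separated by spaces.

Y B D G R C L J

The first element of pre-order is the root; it splits in-order into left and right subtrees.
Root J: left subtree has 3 nodes {Y, D, B}, right has 4 {G, L, C, R}.
  Root D: left subtree has 1 node {Y}, right has 1 {B}.
  Root L: left subtree has 1 node {G}, right has 2 {C, R}.
    Root C: left subtree has 0 nodes { }, right has 1 {R}.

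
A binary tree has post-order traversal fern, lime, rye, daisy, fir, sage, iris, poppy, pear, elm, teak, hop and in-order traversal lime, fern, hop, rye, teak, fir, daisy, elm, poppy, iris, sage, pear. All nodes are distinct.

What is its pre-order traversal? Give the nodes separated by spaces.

hop lime fern teak rye elm fir daisy pear poppy iris sage

The last element of post-order is the root; it splits in-order into left and right subtrees.
Root hop: left subtree has 2 nodes {lime, fern}, right has 9 {rye, teak, fir, daisy, elm, poppy, iris, sage, pear}.
  Root lime: left subtree has 0 nodes { }, right has 1 {fern}.
  Root teak: left subtree has 1 node {rye}, right has 7 {fir, daisy, elm, poppy, iris, sage, pear}.
    Root elm: left subtree has 2 nodes {fir, daisy}, right has 4 {poppy, iris, sage, pear}.
      Root fir: left subtree has 0 nodes { }, right has 1 {daisy}.
      Root pear: left subtree has 3 nodes {poppy, iris, sage}, right has 0 { }.
        Root poppy: left subtree has 0 nodes { }, right has 2 {iris, sage}.
          Root iris: left subtree has 0 nodes { }, right has 1 {sage}.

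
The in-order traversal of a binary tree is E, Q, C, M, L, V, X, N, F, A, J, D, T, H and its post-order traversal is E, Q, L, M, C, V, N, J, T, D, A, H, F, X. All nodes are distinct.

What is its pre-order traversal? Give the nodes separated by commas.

The last element of post-order is the root; it splits in-order into left and right subtrees.
Root X: left subtree has 6 nodes {E, Q, C, M, L, V}, right has 7 {N, F, A, J, D, T, H}.
  Root V: left subtree has 5 nodes {E, Q, C, M, L}, right has 0 { }.
    Root C: left subtree has 2 nodes {E, Q}, right has 2 {M, L}.
      Root Q: left subtree has 1 node {E}, right has 0 { }.
      Root M: left subtree has 0 nodes { }, right has 1 {L}.
  Root F: left subtree has 1 node {N}, right has 5 {A, J, D, T, H}.
    Root H: left subtree has 4 nodes {A, J, D, T}, right has 0 { }.
      Root A: left subtree has 0 nodes { }, right has 3 {J, D, T}.
        Root D: left subtree has 1 node {J}, right has 1 {T}.

X, V, C, Q, E, M, L, F, N, H, A, D, J, T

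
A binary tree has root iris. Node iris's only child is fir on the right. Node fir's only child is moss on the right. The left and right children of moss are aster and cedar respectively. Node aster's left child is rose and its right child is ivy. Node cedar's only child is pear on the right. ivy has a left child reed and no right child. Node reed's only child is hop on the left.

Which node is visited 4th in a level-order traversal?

aster

Level-order visits nodes level by level from the root, left to right within each level.
Level 0: iris
Level 1: fir
Level 2: moss
Level 3: aster, cedar
Level 4: rose, ivy, pear
Level 5: reed
Level 6: hop
Full level-order sequence: iris, fir, moss, aster, cedar, rose, ivy, pear, reed, hop.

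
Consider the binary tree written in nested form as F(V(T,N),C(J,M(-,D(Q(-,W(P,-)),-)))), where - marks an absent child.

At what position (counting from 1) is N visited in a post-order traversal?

Post-order visits the left subtree, then the right subtree, then the node.
At F: go left to V.
  At V: go left to T.
    T is a leaf — visit T.
  At V: go right to N.
    N is a leaf — visit N.
  Visit V.
At F: go right to C.
  At C: go left to J.
    J is a leaf — visit J.
  At C: go right to M.
    At M: no left child.
    At M: go right to D.
      At D: go left to Q.
        At Q: no left child.
        At Q: go right to W.
          At W: go left to P.
            P is a leaf — visit P.
          At W: no right child.
          Visit W.
        Visit Q.
      At D: no right child.
      Visit D.
    Visit M.
  Visit C.
Visit F.
Full post-order sequence: T, N, V, J, P, W, Q, D, M, C, F.

2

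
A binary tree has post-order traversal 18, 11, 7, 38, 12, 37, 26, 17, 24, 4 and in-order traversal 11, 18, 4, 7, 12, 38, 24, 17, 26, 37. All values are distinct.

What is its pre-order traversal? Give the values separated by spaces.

4 11 18 24 12 7 38 17 26 37

The last element of post-order is the root; it splits in-order into left and right subtrees.
Root 4: left subtree has 2 nodes {11, 18}, right has 7 {7, 12, 38, 24, 17, 26, 37}.
  Root 11: left subtree has 0 nodes { }, right has 1 {18}.
  Root 24: left subtree has 3 nodes {7, 12, 38}, right has 3 {17, 26, 37}.
    Root 12: left subtree has 1 node {7}, right has 1 {38}.
    Root 17: left subtree has 0 nodes { }, right has 2 {26, 37}.
      Root 26: left subtree has 0 nodes { }, right has 1 {37}.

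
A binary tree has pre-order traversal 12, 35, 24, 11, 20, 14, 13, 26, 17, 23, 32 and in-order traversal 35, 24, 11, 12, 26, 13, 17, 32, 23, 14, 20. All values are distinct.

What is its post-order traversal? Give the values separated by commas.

11, 24, 35, 26, 32, 23, 17, 13, 14, 20, 12

The first element of pre-order is the root; it splits in-order into left and right subtrees.
Root 12: left subtree has 3 nodes {35, 24, 11}, right has 7 {26, 13, 17, 32, 23, 14, 20}.
  Root 35: left subtree has 0 nodes { }, right has 2 {24, 11}.
    Root 24: left subtree has 0 nodes { }, right has 1 {11}.
  Root 20: left subtree has 6 nodes {26, 13, 17, 32, 23, 14}, right has 0 { }.
    Root 14: left subtree has 5 nodes {26, 13, 17, 32, 23}, right has 0 { }.
      Root 13: left subtree has 1 node {26}, right has 3 {17, 32, 23}.
        Root 17: left subtree has 0 nodes { }, right has 2 {32, 23}.
          Root 23: left subtree has 1 node {32}, right has 0 { }.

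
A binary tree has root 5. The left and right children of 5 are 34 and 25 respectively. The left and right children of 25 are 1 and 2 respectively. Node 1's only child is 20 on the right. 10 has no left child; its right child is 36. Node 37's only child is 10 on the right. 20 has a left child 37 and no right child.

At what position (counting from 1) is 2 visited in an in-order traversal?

9

In-order visits the left subtree, then the node, then the right subtree.
At 5: go left to 34.
  34 is a leaf — visit 34.
Visit 5.
At 5: go right to 25.
  At 25: go left to 1.
    At 1: no left child.
    Visit 1.
    At 1: go right to 20.
      At 20: go left to 37.
        At 37: no left child.
        Visit 37.
        At 37: go right to 10.
          At 10: no left child.
          Visit 10.
          At 10: go right to 36.
            36 is a leaf — visit 36.
      Visit 20.
      At 20: no right child.
  Visit 25.
  At 25: go right to 2.
    2 is a leaf — visit 2.
Full in-order sequence: 34, 5, 1, 37, 10, 36, 20, 25, 2.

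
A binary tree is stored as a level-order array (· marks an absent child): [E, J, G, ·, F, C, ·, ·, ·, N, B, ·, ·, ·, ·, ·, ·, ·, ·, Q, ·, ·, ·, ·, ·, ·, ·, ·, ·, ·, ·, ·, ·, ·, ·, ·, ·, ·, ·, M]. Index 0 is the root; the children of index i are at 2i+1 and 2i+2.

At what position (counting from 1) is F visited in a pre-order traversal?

Pre-order visits the node, then its left subtree, then its right subtree.
Visit E.
At E: go left to J.
  Visit J.
  At J: no left child.
  At J: go right to F.
    Visit F.
    At F: go left to N.
      Visit N.
      At N: go left to Q.
        Visit Q.
        At Q: go left to M.
          M is a leaf — visit M.
        At Q: no right child.
      At N: no right child.
    At F: go right to B.
      B is a leaf — visit B.
At E: go right to G.
  Visit G.
  At G: go left to C.
    C is a leaf — visit C.
  At G: no right child.
Full pre-order sequence: E, J, F, N, Q, M, B, G, C.

3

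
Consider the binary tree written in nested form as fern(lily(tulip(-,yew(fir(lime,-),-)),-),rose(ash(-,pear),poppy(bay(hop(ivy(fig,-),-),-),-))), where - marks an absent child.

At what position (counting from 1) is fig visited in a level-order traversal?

14

Level-order visits nodes level by level from the root, left to right within each level.
Level 0: fern
Level 1: lily, rose
Level 2: tulip, ash, poppy
Level 3: yew, pear, bay
Level 4: fir, hop
Level 5: lime, ivy
Level 6: fig
Full level-order sequence: fern, lily, rose, tulip, ash, poppy, yew, pear, bay, fir, hop, lime, ivy, fig.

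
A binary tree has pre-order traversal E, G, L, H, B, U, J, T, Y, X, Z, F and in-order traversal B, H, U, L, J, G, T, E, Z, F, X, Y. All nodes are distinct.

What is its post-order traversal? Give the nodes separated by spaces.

B U H J L T G F Z X Y E

The first element of pre-order is the root; it splits in-order into left and right subtrees.
Root E: left subtree has 7 nodes {B, H, U, L, J, G, T}, right has 4 {Z, F, X, Y}.
  Root G: left subtree has 5 nodes {B, H, U, L, J}, right has 1 {T}.
    Root L: left subtree has 3 nodes {B, H, U}, right has 1 {J}.
      Root H: left subtree has 1 node {B}, right has 1 {U}.
  Root Y: left subtree has 3 nodes {Z, F, X}, right has 0 { }.
    Root X: left subtree has 2 nodes {Z, F}, right has 0 { }.
      Root Z: left subtree has 0 nodes { }, right has 1 {F}.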